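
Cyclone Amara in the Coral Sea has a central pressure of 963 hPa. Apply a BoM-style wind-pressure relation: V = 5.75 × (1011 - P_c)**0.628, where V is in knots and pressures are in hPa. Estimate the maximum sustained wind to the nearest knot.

65 kt

ΔP = 1011 − 963 = 48 hPa.
48^0.628 ≈ 11.372.
V ≈ 5.75 × 11.372 ≈ 65.4 kt.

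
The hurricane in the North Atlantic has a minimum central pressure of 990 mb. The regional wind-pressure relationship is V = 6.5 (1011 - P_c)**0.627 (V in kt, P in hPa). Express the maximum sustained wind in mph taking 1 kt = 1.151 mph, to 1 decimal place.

ΔP = 1011 − 990 = 21 mb.
V ≈ 6.5 × 21^0.627 = 6.5 × 6.746 ≈ 43.848 kt.
43.848 × 1.151 ≈ 50.47 mph → 50.5 mph.

50.5 mph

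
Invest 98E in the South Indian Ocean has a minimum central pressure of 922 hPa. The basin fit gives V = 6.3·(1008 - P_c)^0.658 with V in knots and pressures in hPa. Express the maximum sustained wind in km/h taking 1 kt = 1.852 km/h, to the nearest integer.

ΔP = 1008 − 922 = 86 hPa.
V ≈ 6.3 × 86^0.658 = 6.3 × 18.746 ≈ 118.097 kt.
118.097 × 1.852 ≈ 218.72 km/h → 219 km/h.

219 km/h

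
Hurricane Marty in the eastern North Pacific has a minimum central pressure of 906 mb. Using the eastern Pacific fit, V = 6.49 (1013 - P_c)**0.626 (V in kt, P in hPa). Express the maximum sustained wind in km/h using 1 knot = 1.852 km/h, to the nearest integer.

224 km/h

ΔP = 1013 − 906 = 107 mb.
V ≈ 6.49 × 107^0.626 = 6.49 × 18.638 ≈ 120.959 kt.
120.959 × 1.852 ≈ 224.02 km/h → 224 km/h.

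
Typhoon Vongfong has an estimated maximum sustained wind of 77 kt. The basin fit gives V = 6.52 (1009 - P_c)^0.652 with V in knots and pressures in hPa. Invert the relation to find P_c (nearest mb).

ΔP = (V / 6.52)^(1/0.652) = (77/6.52)^1.534.
77/6.52 = 11.810; 11.810^1.534 ≈ 44.11 mb.
P_c = 1009 − 44.11 = 964.89 ≈ 965 mb.

965 mb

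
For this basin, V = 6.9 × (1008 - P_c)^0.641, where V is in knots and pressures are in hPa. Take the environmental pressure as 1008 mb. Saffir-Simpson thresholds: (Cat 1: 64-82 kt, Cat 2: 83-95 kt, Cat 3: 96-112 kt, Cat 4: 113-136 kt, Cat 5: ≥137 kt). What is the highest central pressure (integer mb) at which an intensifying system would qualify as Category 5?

Category 5 begins at V = 137 kt.
Required ΔP = (137/6.9)^(1/0.641) = 19.855^1.560 ≈ 105.87 mb.
P_c ≤ 1008 − 105.87 = 902.13, so the highest integer P_c is 902 mb.

902 mb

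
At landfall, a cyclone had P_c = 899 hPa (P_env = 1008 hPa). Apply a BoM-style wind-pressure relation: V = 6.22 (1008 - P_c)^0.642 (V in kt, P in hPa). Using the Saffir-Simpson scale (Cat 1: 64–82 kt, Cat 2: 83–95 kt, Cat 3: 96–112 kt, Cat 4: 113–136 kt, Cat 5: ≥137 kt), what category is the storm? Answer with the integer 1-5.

4

ΔP = 1008 − 899 = 109 hPa.
V ≈ 6.22 × 109^0.642 = 6.22 × 20.32 ≈ 126 kt.
126 kt falls in the Category 4 band.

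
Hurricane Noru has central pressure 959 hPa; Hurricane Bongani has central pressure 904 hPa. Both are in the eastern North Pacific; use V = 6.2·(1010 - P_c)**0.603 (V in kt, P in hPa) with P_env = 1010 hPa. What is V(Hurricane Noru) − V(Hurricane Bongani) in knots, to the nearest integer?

-37 kt

Hurricane Noru: ΔP = 51; V ≈ 6.2 × 51^0.603 ≈ 66.38 kt.
Hurricane Bongani: ΔP = 106; V ≈ 6.2 × 106^0.603 ≈ 103.19 kt.
Difference ≈ 66.38 − 103.19 = -36.81 → -37 kt.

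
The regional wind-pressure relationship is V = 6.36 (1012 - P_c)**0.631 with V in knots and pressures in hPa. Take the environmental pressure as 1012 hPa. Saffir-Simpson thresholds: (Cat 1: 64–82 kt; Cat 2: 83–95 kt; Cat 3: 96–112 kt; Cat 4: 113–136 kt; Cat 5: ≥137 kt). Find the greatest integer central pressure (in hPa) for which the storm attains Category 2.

953 hPa

Category 2 begins at V = 83 kt.
Required ΔP = (83/6.36)^(1/0.631) = 13.050^1.585 ≈ 58.62 hPa.
P_c ≤ 1012 − 58.62 = 953.38, so the highest integer P_c is 953 hPa.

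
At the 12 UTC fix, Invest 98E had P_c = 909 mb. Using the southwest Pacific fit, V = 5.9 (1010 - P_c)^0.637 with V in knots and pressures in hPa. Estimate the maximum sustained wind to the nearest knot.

112 kt

ΔP = 1010 − 909 = 101 mb.
101^0.637 ≈ 18.913.
V ≈ 5.9 × 18.913 ≈ 111.6 kt.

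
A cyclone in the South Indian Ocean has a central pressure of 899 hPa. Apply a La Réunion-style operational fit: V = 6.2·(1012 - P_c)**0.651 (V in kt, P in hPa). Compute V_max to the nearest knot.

ΔP = 1012 − 899 = 113 hPa.
113^0.651 ≈ 21.705.
V ≈ 6.2 × 21.705 ≈ 134.6 kt.

135 kt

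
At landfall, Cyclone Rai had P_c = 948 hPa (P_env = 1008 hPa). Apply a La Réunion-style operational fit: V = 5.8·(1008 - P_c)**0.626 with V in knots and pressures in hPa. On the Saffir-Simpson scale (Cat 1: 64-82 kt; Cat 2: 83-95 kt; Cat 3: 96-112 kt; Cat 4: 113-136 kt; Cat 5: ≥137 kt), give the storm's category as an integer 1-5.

1

ΔP = 1008 − 948 = 60 hPa.
V ≈ 5.8 × 60^0.626 = 5.8 × 12.98 ≈ 75 kt.
75 kt falls in the Category 1 band.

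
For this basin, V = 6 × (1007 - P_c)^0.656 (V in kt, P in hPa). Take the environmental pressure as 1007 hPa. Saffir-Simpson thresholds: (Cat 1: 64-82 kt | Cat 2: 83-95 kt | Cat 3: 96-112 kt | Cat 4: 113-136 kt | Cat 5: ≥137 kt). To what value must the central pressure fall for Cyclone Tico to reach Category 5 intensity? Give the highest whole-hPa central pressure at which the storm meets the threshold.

889 hPa

Category 5 begins at V = 137 kt.
Required ΔP = (137/6)^(1/0.656) = 22.833^1.524 ≈ 117.76 hPa.
P_c ≤ 1007 − 117.76 = 889.24, so the highest integer P_c is 889 hPa.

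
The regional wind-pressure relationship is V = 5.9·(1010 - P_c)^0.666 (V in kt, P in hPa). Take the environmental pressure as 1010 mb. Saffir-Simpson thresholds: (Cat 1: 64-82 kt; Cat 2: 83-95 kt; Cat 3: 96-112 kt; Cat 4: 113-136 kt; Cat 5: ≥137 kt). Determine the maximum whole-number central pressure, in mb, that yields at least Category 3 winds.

Category 3 begins at V = 96 kt.
Required ΔP = (96/5.9)^(1/0.666) = 16.271^1.502 ≈ 65.91 mb.
P_c ≤ 1010 − 65.91 = 944.09, so the highest integer P_c is 944 mb.

944 mb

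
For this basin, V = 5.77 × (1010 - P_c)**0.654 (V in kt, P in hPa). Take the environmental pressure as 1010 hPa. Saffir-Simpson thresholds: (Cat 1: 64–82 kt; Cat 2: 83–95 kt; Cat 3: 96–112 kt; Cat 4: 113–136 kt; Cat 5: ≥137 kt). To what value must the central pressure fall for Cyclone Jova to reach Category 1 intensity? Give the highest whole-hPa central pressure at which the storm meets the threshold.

970 hPa

Category 1 begins at V = 64 kt.
Required ΔP = (64/5.77)^(1/0.654) = 11.092^1.529 ≈ 39.62 hPa.
P_c ≤ 1010 − 39.62 = 970.38, so the highest integer P_c is 970 hPa.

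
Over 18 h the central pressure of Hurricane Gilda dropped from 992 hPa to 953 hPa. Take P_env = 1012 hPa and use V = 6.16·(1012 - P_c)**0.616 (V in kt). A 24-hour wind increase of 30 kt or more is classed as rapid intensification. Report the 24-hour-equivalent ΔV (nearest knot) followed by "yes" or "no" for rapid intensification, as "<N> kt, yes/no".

49 kt, yes

V₁: ΔP = 20, V ≈ 6.16 × 20^0.616 ≈ 39.00 kt.
V₂: ΔP = 59, V ≈ 6.16 × 59^0.616 ≈ 75.93 kt.
ΔV over 18 h = 36.93 kt → 24 h equivalent = 36.93 × 24/18 ≈ 49.24 kt.
49 kt ≥ 30 kt ⇒ rapid intensification.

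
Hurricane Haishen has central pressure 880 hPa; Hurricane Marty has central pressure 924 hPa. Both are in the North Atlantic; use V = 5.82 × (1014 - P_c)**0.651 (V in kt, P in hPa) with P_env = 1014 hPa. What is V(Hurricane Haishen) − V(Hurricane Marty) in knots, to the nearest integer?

32 kt

Hurricane Haishen: ΔP = 134; V ≈ 5.82 × 134^0.651 ≈ 141.15 kt.
Hurricane Marty: ΔP = 90; V ≈ 5.82 × 90^0.651 ≈ 108.93 kt.
Difference ≈ 141.15 − 108.93 = 32.22 → 32 kt.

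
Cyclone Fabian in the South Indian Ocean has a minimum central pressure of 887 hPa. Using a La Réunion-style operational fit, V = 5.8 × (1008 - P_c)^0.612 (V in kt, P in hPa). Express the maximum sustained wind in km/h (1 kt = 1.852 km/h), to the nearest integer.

ΔP = 1008 − 887 = 121 hPa.
V ≈ 5.8 × 121^0.612 = 5.8 × 18.822 ≈ 109.167 kt.
109.167 × 1.852 ≈ 202.18 km/h → 202 km/h.

202 km/h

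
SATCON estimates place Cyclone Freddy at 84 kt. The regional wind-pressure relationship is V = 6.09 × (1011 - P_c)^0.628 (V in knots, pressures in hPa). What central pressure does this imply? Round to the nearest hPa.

946 hPa

ΔP = (V / 6.09)^(1/0.628) = (84/6.09)^1.592.
84/6.09 = 13.793; 13.793^1.592 ≈ 65.28 hPa.
P_c = 1011 − 65.28 = 945.72 ≈ 946 hPa.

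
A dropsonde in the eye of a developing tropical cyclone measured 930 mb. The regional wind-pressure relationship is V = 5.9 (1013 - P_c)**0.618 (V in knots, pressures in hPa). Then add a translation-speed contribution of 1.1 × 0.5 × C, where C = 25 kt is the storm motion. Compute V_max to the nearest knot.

ΔP = 1013 − 930 = 83 mb.
83^0.618 ≈ 15.346.
V ≈ 5.9 × 15.346 ≈ 90.5 kt.
Translation term: 1.1 × 0.5 × 25 = 13.75 kt.
Corrected V ≈ 104.25 kt → 104 kt.

104 kt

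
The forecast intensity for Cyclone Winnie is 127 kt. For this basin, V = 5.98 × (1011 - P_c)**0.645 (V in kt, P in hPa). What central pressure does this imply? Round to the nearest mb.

897 mb

ΔP = (V / 5.98)^(1/0.645) = (127/5.98)^1.550.
127/5.98 = 21.237; 21.237^1.550 ≈ 114.16 mb.
P_c = 1011 − 114.16 = 896.84 ≈ 897 mb.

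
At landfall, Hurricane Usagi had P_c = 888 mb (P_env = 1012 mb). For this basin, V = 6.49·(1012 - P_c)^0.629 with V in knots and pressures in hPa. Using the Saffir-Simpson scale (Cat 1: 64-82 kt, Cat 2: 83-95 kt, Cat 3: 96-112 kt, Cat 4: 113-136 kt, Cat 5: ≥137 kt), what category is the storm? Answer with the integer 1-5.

4

ΔP = 1012 − 888 = 124 mb.
V ≈ 6.49 × 124^0.629 = 6.49 × 20.74 ≈ 135 kt.
135 kt falls in the Category 4 band.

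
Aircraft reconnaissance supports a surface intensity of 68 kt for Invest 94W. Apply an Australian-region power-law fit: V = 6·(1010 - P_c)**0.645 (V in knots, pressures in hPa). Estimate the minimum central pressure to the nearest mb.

ΔP = (V / 6)^(1/0.645) = (68/6)^1.550.
68/6 = 11.333; 11.333^1.550 ≈ 43.12 mb.
P_c = 1010 − 43.12 = 966.88 ≈ 967 mb.

967 mb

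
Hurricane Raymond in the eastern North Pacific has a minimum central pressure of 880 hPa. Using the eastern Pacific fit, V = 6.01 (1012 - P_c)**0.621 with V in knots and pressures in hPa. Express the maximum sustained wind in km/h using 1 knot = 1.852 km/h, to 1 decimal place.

230.9 km/h

ΔP = 1012 − 880 = 132 hPa.
V ≈ 6.01 × 132^0.621 = 6.01 × 20.743 ≈ 124.667 kt.
124.667 × 1.852 ≈ 230.88 km/h → 230.9 km/h.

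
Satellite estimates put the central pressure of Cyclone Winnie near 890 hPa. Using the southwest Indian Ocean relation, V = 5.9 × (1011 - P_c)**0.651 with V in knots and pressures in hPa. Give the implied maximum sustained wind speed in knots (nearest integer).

ΔP = 1011 − 890 = 121 hPa.
121^0.651 ≈ 22.693.
V ≈ 5.9 × 22.693 ≈ 133.9 kt.

134 kt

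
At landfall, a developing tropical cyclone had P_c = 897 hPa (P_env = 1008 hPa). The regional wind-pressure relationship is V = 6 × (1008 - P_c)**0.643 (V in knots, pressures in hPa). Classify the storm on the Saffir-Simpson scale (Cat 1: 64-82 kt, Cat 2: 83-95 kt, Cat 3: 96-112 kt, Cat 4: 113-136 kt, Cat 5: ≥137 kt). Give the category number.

ΔP = 1008 − 897 = 111 hPa.
V ≈ 6 × 111^0.643 = 6 × 20.66 ≈ 124 kt.
124 kt falls in the Category 4 band.

4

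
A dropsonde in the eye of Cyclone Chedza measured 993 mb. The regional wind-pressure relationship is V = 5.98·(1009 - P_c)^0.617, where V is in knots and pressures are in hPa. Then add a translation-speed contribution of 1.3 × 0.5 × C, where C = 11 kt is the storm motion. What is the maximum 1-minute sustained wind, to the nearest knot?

40 kt

ΔP = 1009 − 993 = 16 mb.
16^0.617 ≈ 5.533.
V ≈ 5.98 × 5.533 ≈ 33.1 kt.
Translation term: 1.3 × 0.5 × 11 = 7.15 kt.
Corrected V ≈ 40.25 kt → 40 kt.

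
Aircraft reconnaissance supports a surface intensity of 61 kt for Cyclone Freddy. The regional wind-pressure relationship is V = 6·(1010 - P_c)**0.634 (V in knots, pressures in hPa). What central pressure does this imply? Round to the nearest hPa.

ΔP = (V / 6)^(1/0.634) = (61/6)^1.577.
61/6 = 10.167; 10.167^1.577 ≈ 38.78 hPa.
P_c = 1010 − 38.78 = 971.22 ≈ 971 hPa.

971 hPa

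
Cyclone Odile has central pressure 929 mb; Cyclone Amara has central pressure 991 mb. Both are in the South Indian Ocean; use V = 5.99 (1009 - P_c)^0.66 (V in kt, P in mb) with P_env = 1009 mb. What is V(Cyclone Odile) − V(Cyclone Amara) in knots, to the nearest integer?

68 kt

Cyclone Odile: ΔP = 80; V ≈ 5.99 × 80^0.66 ≈ 108.01 kt.
Cyclone Amara: ΔP = 18; V ≈ 5.99 × 18^0.66 ≈ 40.36 kt.
Difference ≈ 108.01 − 40.36 = 67.65 → 68 kt.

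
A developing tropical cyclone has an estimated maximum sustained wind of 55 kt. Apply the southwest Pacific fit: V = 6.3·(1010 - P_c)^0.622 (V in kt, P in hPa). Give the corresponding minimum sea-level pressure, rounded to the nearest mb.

977 mb

ΔP = (V / 6.3)^(1/0.622) = (55/6.3)^1.608.
55/6.3 = 8.730; 8.730^1.608 ≈ 32.58 mb.
P_c = 1010 − 32.58 = 977.42 ≈ 977 mb.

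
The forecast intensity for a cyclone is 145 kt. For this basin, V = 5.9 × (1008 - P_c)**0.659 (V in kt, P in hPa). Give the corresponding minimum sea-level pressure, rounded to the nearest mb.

ΔP = (V / 5.9)^(1/0.659) = (145/5.9)^1.517.
145/5.9 = 24.576; 24.576^1.517 ≈ 128.84 mb.
P_c = 1008 − 128.84 = 879.16 ≈ 879 mb.

879 mb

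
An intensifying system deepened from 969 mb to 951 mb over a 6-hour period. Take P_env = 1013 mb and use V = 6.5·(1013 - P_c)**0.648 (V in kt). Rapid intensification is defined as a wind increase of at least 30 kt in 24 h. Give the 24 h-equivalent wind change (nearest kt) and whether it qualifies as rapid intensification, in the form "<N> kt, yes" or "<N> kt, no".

V₁: ΔP = 44, V ≈ 6.5 × 44^0.648 ≈ 75.49 kt.
V₂: ΔP = 62, V ≈ 6.5 × 62^0.648 ≈ 94.27 kt.
ΔV over 6 h = 18.78 kt → 24 h equivalent = 18.78 × 24/6 ≈ 75.12 kt.
75 kt ≥ 30 kt ⇒ rapid intensification.

75 kt, yes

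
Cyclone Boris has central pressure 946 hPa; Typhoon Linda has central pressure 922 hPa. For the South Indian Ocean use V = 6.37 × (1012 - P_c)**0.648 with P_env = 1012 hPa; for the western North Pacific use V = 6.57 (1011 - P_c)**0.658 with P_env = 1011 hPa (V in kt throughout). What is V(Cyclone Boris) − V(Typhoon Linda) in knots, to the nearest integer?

Cyclone Boris: ΔP = 66; V ≈ 6.37 × 66^0.648 ≈ 96.21 kt.
Typhoon Linda: ΔP = 89; V ≈ 6.57 × 89^0.658 ≈ 125.97 kt.
Difference ≈ 96.21 − 125.97 = -29.76 → -30 kt.

-30 kt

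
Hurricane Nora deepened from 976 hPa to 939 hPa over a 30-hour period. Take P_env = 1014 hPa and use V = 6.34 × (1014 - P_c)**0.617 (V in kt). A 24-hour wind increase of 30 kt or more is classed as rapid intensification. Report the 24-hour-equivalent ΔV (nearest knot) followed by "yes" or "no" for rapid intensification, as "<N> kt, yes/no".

25 kt, no

V₁: ΔP = 38, V ≈ 6.34 × 38^0.617 ≈ 59.82 kt.
V₂: ΔP = 75, V ≈ 6.34 × 75^0.617 ≈ 90.99 kt.
ΔV over 30 h = 31.17 kt → 24 h equivalent = 31.17 × 24/30 ≈ 24.94 kt.
25 kt < 30 kt ⇒ not rapid intensification.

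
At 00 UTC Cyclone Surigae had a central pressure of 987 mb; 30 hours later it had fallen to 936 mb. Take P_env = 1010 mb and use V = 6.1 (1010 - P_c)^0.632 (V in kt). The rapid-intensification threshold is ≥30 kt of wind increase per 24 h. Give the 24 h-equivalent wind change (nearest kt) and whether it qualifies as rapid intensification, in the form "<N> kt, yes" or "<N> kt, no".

V₁: ΔP = 23, V ≈ 6.1 × 23^0.632 ≈ 44.25 kt.
V₂: ΔP = 74, V ≈ 6.1 × 74^0.632 ≈ 92.62 kt.
ΔV over 30 h = 48.37 kt → 24 h equivalent = 48.37 × 24/30 ≈ 38.70 kt.
39 kt ≥ 30 kt ⇒ rapid intensification.

39 kt, yes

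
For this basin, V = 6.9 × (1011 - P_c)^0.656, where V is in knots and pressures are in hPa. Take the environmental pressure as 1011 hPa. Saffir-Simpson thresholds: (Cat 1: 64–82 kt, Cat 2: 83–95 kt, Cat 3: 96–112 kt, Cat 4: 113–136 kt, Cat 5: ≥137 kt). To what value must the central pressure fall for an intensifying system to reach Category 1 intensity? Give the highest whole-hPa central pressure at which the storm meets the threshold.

Category 1 begins at V = 64 kt.
Required ΔP = (64/6.9)^(1/0.656) = 9.275^1.524 ≈ 29.83 hPa.
P_c ≤ 1011 − 29.83 = 981.17, so the highest integer P_c is 981 hPa.

981 hPa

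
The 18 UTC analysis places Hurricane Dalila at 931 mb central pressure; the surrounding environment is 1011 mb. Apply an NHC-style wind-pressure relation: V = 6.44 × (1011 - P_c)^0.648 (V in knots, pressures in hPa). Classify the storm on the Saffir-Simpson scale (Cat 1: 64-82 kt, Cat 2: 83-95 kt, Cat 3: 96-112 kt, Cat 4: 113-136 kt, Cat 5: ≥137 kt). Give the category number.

3

ΔP = 1011 − 931 = 80 mb.
V ≈ 6.44 × 80^0.648 = 6.44 × 17.11 ≈ 110 kt.
110 kt falls in the Category 3 band.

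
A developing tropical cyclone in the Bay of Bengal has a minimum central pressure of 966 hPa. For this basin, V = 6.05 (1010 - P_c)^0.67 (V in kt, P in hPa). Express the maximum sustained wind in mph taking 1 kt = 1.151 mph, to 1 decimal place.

ΔP = 1010 − 966 = 44 hPa.
V ≈ 6.05 × 44^0.67 = 6.05 × 12.622 ≈ 76.360 kt.
76.360 × 1.151 ≈ 87.89 mph → 87.9 mph.

87.9 mph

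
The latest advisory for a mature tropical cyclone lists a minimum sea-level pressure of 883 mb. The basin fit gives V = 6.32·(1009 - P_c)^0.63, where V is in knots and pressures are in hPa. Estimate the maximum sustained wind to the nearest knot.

ΔP = 1009 − 883 = 126 mb.
126^0.63 ≈ 21.049.
V ≈ 6.32 × 21.049 ≈ 133.0 kt.

133 kt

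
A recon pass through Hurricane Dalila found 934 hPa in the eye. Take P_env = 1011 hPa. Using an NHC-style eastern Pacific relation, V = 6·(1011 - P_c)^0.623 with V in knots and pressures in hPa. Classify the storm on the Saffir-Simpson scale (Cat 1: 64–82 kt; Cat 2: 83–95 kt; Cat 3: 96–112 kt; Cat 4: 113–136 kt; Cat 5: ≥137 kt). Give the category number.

2

ΔP = 1011 − 934 = 77 hPa.
V ≈ 6 × 77^0.623 = 6 × 14.97 ≈ 90 kt.
90 kt falls in the Category 2 band.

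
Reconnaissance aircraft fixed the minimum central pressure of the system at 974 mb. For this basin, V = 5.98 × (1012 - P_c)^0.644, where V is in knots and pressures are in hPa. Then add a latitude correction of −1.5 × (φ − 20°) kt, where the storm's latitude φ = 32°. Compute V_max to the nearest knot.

ΔP = 1012 − 974 = 38 mb.
38^0.644 ≈ 10.408.
V ≈ 5.98 × 10.408 ≈ 62.2 kt.
Latitude correction: −1.5 × (32 − 20) = -18 kt.
Corrected V ≈ 44.2 kt → 44 kt.

44 kt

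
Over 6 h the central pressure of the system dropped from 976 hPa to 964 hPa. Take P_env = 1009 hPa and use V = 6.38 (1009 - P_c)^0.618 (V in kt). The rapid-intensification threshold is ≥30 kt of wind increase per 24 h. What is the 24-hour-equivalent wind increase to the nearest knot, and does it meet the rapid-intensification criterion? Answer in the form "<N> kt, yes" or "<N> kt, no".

47 kt, yes

V₁: ΔP = 33, V ≈ 6.38 × 33^0.618 ≈ 55.37 kt.
V₂: ΔP = 45, V ≈ 6.38 × 45^0.618 ≈ 67.07 kt.
ΔV over 6 h = 11.70 kt → 24 h equivalent = 11.70 × 24/6 ≈ 46.80 kt.
47 kt ≥ 30 kt ⇒ rapid intensification.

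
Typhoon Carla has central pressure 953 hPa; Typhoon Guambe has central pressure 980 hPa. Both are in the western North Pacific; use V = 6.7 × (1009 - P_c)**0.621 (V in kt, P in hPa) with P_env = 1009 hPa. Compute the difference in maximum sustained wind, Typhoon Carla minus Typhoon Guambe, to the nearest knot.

Typhoon Carla: ΔP = 56; V ≈ 6.7 × 56^0.621 ≈ 81.60 kt.
Typhoon Guambe: ΔP = 29; V ≈ 6.7 × 29^0.621 ≈ 54.23 kt.
Difference ≈ 81.60 − 54.23 = 27.37 → 27 kt.

27 kt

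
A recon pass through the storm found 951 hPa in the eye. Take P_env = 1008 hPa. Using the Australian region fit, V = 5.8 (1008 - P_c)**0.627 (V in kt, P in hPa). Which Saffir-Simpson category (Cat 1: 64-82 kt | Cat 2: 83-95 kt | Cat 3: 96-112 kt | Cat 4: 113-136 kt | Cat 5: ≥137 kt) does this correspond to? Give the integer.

1

ΔP = 1008 − 951 = 57 hPa.
V ≈ 5.8 × 57^0.627 = 5.8 × 12.62 ≈ 73 kt.
73 kt falls in the Category 1 band.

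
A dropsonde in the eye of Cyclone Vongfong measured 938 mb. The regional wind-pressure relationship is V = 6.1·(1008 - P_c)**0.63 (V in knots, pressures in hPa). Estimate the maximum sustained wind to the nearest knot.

89 kt

ΔP = 1008 − 938 = 70 mb.
70^0.63 ≈ 14.535.
V ≈ 6.1 × 14.535 ≈ 88.7 kt.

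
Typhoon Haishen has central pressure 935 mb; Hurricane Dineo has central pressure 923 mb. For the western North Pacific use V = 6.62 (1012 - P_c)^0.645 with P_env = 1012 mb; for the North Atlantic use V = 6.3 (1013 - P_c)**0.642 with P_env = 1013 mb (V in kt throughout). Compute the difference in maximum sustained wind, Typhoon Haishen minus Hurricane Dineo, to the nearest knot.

Typhoon Haishen: ΔP = 77; V ≈ 6.62 × 77^0.645 ≈ 109.05 kt.
Hurricane Dineo: ΔP = 90; V ≈ 6.3 × 90^0.642 ≈ 113.23 kt.
Difference ≈ 109.05 − 113.23 = -4.18 → -4 kt.

-4 kt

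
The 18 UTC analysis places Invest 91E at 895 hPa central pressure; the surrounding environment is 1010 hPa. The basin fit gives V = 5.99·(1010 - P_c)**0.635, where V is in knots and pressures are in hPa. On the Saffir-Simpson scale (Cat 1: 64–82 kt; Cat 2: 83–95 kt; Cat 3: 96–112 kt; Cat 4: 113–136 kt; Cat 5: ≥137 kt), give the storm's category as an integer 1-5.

4

ΔP = 1010 − 895 = 115 hPa.
V ≈ 5.99 × 115^0.635 = 5.99 × 20.35 ≈ 122 kt.
122 kt falls in the Category 4 band.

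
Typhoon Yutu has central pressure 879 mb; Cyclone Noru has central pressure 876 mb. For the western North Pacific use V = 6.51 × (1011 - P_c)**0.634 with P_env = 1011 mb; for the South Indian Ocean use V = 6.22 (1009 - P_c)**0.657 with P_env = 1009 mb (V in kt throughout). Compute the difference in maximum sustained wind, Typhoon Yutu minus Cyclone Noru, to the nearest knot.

Typhoon Yutu: ΔP = 132; V ≈ 6.51 × 132^0.634 ≈ 143.89 kt.
Cyclone Noru: ΔP = 133; V ≈ 6.22 × 133^0.657 ≈ 154.58 kt.
Difference ≈ 143.89 − 154.58 = -10.69 → -11 kt.

-11 kt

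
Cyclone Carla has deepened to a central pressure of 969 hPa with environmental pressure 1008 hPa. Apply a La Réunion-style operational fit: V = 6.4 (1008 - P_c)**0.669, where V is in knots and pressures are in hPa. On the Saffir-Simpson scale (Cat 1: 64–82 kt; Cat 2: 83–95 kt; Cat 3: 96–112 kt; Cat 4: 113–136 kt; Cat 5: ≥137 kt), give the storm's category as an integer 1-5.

ΔP = 1008 − 969 = 39 hPa.
V ≈ 6.4 × 39^0.669 = 6.4 × 11.60 ≈ 74 kt.
74 kt falls in the Category 1 band.

1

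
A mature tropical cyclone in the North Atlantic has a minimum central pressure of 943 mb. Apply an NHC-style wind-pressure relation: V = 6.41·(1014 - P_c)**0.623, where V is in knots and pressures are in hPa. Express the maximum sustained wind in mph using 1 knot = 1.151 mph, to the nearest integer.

105 mph

ΔP = 1014 − 943 = 71 mb.
V ≈ 6.41 × 71^0.623 = 6.41 × 14.234 ≈ 91.241 kt.
91.241 × 1.151 ≈ 105.02 mph → 105 mph.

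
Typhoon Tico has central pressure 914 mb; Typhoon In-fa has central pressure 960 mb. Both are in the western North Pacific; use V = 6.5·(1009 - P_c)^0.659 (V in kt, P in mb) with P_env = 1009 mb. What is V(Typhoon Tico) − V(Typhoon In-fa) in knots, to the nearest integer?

Typhoon Tico: ΔP = 95; V ≈ 6.5 × 95^0.659 ≈ 130.69 kt.
Typhoon In-fa: ΔP = 49; V ≈ 6.5 × 49^0.659 ≈ 84.48 kt.
Difference ≈ 130.69 − 84.48 = 46.21 → 46 kt.

46 kt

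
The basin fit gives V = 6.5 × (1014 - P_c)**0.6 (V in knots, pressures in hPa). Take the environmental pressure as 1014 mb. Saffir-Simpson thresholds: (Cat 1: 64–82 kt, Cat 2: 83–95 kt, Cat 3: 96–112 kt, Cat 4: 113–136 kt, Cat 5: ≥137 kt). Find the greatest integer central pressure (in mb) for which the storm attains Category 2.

944 mb

Category 2 begins at V = 83 kt.
Required ΔP = (83/6.5)^(1/0.6) = 12.769^1.667 ≈ 69.76 mb.
P_c ≤ 1014 − 69.76 = 944.24, so the highest integer P_c is 944 mb.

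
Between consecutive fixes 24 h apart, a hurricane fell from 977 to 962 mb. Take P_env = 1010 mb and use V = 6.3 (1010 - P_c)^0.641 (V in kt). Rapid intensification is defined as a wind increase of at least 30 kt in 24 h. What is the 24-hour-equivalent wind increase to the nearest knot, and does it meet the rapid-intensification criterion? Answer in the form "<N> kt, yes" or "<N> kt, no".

V₁: ΔP = 33, V ≈ 6.3 × 33^0.641 ≈ 59.25 kt.
V₂: ΔP = 48, V ≈ 6.3 × 48^0.641 ≈ 75.34 kt.
ΔV over 24 h = 16.09 kt → 24 h equivalent = 16.09 × 24/24 ≈ 16.09 kt.
16 kt < 30 kt ⇒ not rapid intensification.

16 kt, no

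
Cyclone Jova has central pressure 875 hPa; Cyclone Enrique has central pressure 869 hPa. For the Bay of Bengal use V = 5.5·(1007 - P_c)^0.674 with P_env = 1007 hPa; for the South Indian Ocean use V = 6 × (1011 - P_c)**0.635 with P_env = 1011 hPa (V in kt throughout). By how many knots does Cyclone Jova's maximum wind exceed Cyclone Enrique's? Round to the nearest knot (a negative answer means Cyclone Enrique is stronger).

Cyclone Jova: ΔP = 132; V ≈ 5.5 × 132^0.674 ≈ 147.78 kt.
Cyclone Enrique: ΔP = 142; V ≈ 6 × 142^0.635 ≈ 139.59 kt.
Difference ≈ 147.78 − 139.59 = 8.19 → 8 kt.

8 kt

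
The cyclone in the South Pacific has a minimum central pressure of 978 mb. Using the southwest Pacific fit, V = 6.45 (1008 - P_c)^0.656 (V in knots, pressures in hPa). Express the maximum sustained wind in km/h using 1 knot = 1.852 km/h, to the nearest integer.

ΔP = 1008 − 978 = 30 mb.
V ≈ 6.45 × 30^0.656 = 6.45 × 9.311 ≈ 60.055 kt.
60.055 × 1.852 ≈ 111.22 km/h → 111 km/h.

111 km/h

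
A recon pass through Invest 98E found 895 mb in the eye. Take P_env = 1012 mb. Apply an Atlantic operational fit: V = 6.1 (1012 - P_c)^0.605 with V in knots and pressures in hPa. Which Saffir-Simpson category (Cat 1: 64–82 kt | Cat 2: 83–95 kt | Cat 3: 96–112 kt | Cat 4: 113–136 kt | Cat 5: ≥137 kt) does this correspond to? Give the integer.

3

ΔP = 1012 − 895 = 117 mb.
V ≈ 6.1 × 117^0.605 = 6.1 × 17.83 ≈ 109 kt.
109 kt falls in the Category 3 band.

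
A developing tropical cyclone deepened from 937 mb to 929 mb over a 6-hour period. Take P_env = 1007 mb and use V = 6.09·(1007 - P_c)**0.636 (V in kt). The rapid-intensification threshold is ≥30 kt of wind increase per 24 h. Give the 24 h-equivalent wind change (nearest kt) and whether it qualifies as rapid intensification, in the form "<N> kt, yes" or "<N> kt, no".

V₁: ΔP = 70, V ≈ 6.09 × 70^0.636 ≈ 90.80 kt.
V₂: ΔP = 78, V ≈ 6.09 × 78^0.636 ≈ 97.27 kt.
ΔV over 6 h = 6.47 kt → 24 h equivalent = 6.47 × 24/6 ≈ 25.88 kt.
26 kt < 30 kt ⇒ not rapid intensification.

26 kt, no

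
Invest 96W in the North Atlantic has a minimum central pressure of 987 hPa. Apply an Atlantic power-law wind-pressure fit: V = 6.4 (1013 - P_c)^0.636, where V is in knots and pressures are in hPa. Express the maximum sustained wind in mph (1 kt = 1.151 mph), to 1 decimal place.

58.5 mph

ΔP = 1013 − 987 = 26 hPa.
V ≈ 6.4 × 26^0.636 = 6.4 × 7.942 ≈ 50.828 kt.
50.828 × 1.151 ≈ 58.50 mph → 58.5 mph.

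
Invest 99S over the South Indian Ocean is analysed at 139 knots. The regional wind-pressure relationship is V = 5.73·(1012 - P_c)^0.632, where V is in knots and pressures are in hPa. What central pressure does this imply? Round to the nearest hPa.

ΔP = (V / 5.73)^(1/0.632) = (139/5.73)^1.582.
139/5.73 = 24.258; 24.258^1.582 ≈ 155.32 hPa.
P_c = 1012 − 155.32 = 856.68 ≈ 857 hPa.

857 hPa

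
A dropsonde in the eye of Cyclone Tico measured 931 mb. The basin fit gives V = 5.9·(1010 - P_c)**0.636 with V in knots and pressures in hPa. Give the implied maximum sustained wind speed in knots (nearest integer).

95 kt

ΔP = 1010 − 931 = 79 mb.
79^0.636 ≈ 16.102.
V ≈ 5.9 × 16.102 ≈ 95.0 kt.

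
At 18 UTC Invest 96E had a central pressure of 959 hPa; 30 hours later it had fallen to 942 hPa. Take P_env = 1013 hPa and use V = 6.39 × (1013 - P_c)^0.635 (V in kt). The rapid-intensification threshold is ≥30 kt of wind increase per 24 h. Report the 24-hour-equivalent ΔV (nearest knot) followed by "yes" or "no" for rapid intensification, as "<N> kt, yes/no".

12 kt, no

V₁: ΔP = 54, V ≈ 6.39 × 54^0.635 ≈ 80.46 kt.
V₂: ΔP = 71, V ≈ 6.39 × 71^0.635 ≈ 95.73 kt.
ΔV over 30 h = 15.27 kt → 24 h equivalent = 15.27 × 24/30 ≈ 12.22 kt.
12 kt < 30 kt ⇒ not rapid intensification.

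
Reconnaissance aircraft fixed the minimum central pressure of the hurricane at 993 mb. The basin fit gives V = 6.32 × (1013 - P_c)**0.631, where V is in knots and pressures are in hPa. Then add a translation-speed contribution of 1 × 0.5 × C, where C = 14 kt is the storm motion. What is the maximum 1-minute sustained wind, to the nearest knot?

ΔP = 1013 − 993 = 20 mb.
20^0.631 ≈ 6.621.
V ≈ 6.32 × 6.621 ≈ 41.8 kt.
Translation term: 1 × 0.5 × 14 = 7 kt.
Corrected V ≈ 48.8 kt → 49 kt.

49 kt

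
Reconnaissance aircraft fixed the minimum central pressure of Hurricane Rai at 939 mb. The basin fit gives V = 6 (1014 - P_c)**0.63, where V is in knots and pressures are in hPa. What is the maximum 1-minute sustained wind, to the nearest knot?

91 kt

ΔP = 1014 − 939 = 75 mb.
75^0.63 ≈ 15.181.
V ≈ 6 × 15.181 ≈ 91.1 kt.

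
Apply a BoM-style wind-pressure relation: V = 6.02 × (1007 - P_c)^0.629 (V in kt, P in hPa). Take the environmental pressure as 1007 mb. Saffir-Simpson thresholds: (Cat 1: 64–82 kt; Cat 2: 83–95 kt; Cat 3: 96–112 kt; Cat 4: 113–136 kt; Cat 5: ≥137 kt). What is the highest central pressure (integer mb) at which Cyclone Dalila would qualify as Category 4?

901 mb

Category 4 begins at V = 113 kt.
Required ΔP = (113/6.02)^(1/0.629) = 18.771^1.590 ≈ 105.83 mb.
P_c ≤ 1007 − 105.83 = 901.17, so the highest integer P_c is 901 mb.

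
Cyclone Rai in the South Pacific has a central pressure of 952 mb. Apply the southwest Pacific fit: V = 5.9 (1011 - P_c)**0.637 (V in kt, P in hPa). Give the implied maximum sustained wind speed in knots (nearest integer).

79 kt

ΔP = 1011 − 952 = 59 mb.
59^0.637 ≈ 13.429.
V ≈ 5.9 × 13.429 ≈ 79.2 kt.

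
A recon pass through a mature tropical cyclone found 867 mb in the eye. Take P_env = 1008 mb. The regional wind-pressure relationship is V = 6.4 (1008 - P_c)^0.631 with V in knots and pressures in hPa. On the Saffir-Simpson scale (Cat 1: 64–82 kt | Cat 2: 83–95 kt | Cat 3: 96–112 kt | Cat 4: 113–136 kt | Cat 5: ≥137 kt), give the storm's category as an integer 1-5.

ΔP = 1008 − 867 = 141 mb.
V ≈ 6.4 × 141^0.631 = 6.4 × 22.71 ≈ 145 kt.
145 kt falls in the Category 5 band.

5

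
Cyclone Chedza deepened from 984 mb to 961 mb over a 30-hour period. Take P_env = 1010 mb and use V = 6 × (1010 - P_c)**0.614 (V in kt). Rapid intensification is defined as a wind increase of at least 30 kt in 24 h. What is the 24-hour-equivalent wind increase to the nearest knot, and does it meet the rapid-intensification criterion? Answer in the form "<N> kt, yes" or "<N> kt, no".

17 kt, no

V₁: ΔP = 26, V ≈ 6 × 26^0.614 ≈ 44.36 kt.
V₂: ΔP = 49, V ≈ 6 × 49^0.614 ≈ 65.45 kt.
ΔV over 30 h = 21.09 kt → 24 h equivalent = 21.09 × 24/30 ≈ 16.87 kt.
17 kt < 30 kt ⇒ not rapid intensification.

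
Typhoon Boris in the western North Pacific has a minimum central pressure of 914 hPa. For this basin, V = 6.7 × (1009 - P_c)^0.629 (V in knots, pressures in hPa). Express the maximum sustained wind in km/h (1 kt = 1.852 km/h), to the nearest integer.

ΔP = 1009 − 914 = 95 hPa.
V ≈ 6.7 × 95^0.629 = 6.7 × 17.538 ≈ 117.507 kt.
117.507 × 1.852 ≈ 217.62 km/h → 218 km/h.

218 km/h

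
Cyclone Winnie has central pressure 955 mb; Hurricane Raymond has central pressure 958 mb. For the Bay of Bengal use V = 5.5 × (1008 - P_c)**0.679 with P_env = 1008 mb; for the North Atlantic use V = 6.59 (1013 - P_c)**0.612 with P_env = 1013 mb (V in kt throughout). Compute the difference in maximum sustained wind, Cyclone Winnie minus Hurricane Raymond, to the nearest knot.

5 kt

Cyclone Winnie: ΔP = 53; V ≈ 5.5 × 53^0.679 ≈ 81.50 kt.
Hurricane Raymond: ΔP = 55; V ≈ 6.59 × 55^0.612 ≈ 76.56 kt.
Difference ≈ 81.50 − 76.56 = 4.94 → 5 kt.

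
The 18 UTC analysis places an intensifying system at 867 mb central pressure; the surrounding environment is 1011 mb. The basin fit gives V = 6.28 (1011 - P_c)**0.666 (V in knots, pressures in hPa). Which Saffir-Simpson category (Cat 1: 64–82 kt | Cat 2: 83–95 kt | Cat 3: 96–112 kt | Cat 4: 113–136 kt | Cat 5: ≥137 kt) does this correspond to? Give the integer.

5

ΔP = 1011 − 867 = 144 mb.
V ≈ 6.28 × 144^0.666 = 6.28 × 27.38 ≈ 172 kt.
172 kt falls in the Category 5 band.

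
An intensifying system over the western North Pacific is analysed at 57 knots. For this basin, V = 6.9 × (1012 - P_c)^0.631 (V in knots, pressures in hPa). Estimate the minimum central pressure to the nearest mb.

ΔP = (V / 6.9)^(1/0.631) = (57/6.9)^1.585.
57/6.9 = 8.261; 8.261^1.585 ≈ 28.40 mb.
P_c = 1012 − 28.40 = 983.60 ≈ 984 mb.

984 mb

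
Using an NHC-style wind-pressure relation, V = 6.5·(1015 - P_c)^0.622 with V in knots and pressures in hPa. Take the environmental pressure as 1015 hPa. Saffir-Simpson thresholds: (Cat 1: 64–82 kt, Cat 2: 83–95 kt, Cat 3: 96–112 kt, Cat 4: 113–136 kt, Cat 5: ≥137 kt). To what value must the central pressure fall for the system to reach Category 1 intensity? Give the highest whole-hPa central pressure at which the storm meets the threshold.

Category 1 begins at V = 64 kt.
Required ΔP = (64/6.5)^(1/0.622) = 9.846^1.608 ≈ 39.53 hPa.
P_c ≤ 1015 − 39.53 = 975.47, so the highest integer P_c is 975 hPa.

975 hPa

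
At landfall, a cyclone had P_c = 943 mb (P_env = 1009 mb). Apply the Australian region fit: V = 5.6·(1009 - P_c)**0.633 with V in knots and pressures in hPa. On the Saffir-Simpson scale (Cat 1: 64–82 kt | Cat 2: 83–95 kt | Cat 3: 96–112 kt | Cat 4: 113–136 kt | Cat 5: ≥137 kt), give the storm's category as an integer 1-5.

ΔP = 1009 − 943 = 66 mb.
V ≈ 5.6 × 66^0.633 = 5.6 × 14.18 ≈ 79 kt.
79 kt falls in the Category 1 band.

1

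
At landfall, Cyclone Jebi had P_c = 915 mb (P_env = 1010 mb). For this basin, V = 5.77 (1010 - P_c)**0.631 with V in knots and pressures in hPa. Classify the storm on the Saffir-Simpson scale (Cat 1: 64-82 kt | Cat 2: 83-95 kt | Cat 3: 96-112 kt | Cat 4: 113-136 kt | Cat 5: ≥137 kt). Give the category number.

ΔP = 1010 − 915 = 95 mb.
V ≈ 5.77 × 95^0.631 = 5.77 × 17.70 ≈ 102 kt.
102 kt falls in the Category 3 band.

3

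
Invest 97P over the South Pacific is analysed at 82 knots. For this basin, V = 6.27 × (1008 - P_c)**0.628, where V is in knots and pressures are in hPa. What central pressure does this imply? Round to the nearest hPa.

948 hPa

ΔP = (V / 6.27)^(1/0.628) = (82/6.27)^1.592.
82/6.27 = 13.078; 13.078^1.592 ≈ 59.97 hPa.
P_c = 1008 − 59.97 = 948.03 ≈ 948 hPa.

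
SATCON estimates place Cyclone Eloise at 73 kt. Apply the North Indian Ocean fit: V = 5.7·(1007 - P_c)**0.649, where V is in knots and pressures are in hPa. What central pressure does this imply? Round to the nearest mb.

956 mb

ΔP = (V / 5.7)^(1/0.649) = (73/5.7)^1.541.
73/5.7 = 12.807; 12.807^1.541 ≈ 50.86 mb.
P_c = 1007 − 50.86 = 956.14 ≈ 956 mb.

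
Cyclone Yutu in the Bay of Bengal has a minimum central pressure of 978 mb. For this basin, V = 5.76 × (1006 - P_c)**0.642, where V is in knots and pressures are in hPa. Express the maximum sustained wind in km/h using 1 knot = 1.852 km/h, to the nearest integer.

91 km/h

ΔP = 1006 − 978 = 28 mb.
V ≈ 5.76 × 28^0.642 = 5.76 × 8.493 ≈ 48.921 kt.
48.921 × 1.852 ≈ 90.60 km/h → 91 km/h.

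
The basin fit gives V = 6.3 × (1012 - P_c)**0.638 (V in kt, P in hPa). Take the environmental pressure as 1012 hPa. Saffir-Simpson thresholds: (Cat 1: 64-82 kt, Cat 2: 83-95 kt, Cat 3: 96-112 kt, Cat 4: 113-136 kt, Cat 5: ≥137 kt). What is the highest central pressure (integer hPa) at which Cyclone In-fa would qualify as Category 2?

Category 2 begins at V = 83 kt.
Required ΔP = (83/6.3)^(1/0.638) = 13.175^1.567 ≈ 56.90 hPa.
P_c ≤ 1012 − 56.90 = 955.10, so the highest integer P_c is 955 hPa.

955 hPa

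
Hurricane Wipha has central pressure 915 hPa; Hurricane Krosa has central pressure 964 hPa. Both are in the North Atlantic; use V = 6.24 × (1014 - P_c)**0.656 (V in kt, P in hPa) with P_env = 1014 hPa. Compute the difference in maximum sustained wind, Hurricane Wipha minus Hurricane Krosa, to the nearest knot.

46 kt

Hurricane Wipha: ΔP = 99; V ≈ 6.24 × 99^0.656 ≈ 127.15 kt.
Hurricane Krosa: ΔP = 50; V ≈ 6.24 × 50^0.656 ≈ 81.23 kt.
Difference ≈ 127.15 − 81.23 = 45.92 → 46 kt.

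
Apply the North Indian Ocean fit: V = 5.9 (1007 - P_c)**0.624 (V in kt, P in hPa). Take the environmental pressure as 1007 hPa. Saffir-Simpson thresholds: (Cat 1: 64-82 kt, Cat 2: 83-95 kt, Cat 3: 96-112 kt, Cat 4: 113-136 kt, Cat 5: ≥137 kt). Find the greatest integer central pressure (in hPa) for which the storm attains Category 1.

Category 1 begins at V = 64 kt.
Required ΔP = (64/5.9)^(1/0.624) = 10.847^1.603 ≈ 45.62 hPa.
P_c ≤ 1007 − 45.62 = 961.38, so the highest integer P_c is 961 hPa.

961 hPa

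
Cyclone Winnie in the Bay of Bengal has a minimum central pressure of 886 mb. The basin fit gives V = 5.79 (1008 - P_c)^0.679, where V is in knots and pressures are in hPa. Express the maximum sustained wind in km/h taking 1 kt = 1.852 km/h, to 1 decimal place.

ΔP = 1008 − 886 = 122 mb.
V ≈ 5.79 × 122^0.679 = 5.79 × 26.100 ≈ 151.118 kt.
151.118 × 1.852 ≈ 279.87 km/h → 279.9 km/h.

279.9 km/h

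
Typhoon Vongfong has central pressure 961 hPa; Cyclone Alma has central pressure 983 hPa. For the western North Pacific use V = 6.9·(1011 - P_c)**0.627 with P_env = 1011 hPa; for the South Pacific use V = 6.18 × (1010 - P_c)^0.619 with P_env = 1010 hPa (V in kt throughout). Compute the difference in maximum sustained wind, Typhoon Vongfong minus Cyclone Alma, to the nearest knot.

33 kt

Typhoon Vongfong: ΔP = 50; V ≈ 6.9 × 50^0.627 ≈ 80.19 kt.
Cyclone Alma: ΔP = 27; V ≈ 6.18 × 27^0.619 ≈ 47.53 kt.
Difference ≈ 80.19 − 47.53 = 32.66 → 33 kt.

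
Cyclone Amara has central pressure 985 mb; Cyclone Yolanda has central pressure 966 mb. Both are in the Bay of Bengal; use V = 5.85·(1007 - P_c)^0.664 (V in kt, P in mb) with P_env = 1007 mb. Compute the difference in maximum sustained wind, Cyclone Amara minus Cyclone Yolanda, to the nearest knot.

-23 kt

Cyclone Amara: ΔP = 22; V ≈ 5.85 × 22^0.664 ≈ 45.55 kt.
Cyclone Yolanda: ΔP = 41; V ≈ 5.85 × 41^0.664 ≈ 68.87 kt.
Difference ≈ 45.55 − 68.87 = -23.32 → -23 kt.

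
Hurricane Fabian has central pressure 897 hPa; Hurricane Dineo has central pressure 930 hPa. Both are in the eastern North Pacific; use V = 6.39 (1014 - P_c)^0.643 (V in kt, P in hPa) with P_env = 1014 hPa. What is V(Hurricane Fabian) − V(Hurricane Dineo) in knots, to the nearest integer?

26 kt

Hurricane Fabian: ΔP = 117; V ≈ 6.39 × 117^0.643 ≈ 136.57 kt.
Hurricane Dineo: ΔP = 84; V ≈ 6.39 × 84^0.643 ≈ 110.36 kt.
Difference ≈ 136.57 − 110.36 = 26.21 → 26 kt.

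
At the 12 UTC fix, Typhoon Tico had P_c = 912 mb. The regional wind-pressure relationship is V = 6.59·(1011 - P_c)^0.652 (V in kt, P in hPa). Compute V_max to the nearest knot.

ΔP = 1011 − 912 = 99 mb.
99^0.652 ≈ 20.006.
V ≈ 6.59 × 20.006 ≈ 131.8 kt.

132 kt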